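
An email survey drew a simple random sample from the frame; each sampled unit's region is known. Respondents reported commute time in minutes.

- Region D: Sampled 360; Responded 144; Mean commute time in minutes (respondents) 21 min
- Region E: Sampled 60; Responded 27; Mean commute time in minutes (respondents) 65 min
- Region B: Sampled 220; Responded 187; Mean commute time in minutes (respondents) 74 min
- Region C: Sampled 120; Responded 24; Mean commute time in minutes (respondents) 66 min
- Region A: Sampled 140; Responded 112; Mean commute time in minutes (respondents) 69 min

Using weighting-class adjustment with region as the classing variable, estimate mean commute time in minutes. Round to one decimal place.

Class response rates: Region D 144/360 = 40%, Region E 27/60 = 45%, Region B 187/220 = 85%, Region C 24/120 = 20%, Region A 112/140 = 80%.
With weight = n_sampled/n_responded per class, the weighted class total is n_sampled:
  Region D: 360 × 21 = 7560
  Region E: 60 × 65 = 3900
  Region B: 220 × 74 = 16,280
  Region C: 120 × 66 = 7920
  Region A: 140 × 69 = 9660
Adjusted estimate = 45,320 / 900 = 50.3556 → 50.4.

50.4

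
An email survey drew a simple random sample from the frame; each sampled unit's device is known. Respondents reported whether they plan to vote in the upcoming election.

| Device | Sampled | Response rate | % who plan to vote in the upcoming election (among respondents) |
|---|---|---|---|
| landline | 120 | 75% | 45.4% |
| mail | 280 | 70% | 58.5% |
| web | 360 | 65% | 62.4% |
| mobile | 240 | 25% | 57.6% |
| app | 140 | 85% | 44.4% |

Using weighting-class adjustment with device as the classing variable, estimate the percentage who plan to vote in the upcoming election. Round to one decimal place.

56.4%

With weight = n_sampled/n_responded per class, the weighted class total is n_sampled:
  landline: 120 × 45.4 = 5448
  mail: 280 × 58.5 = 16,380
  web: 360 × 62.4 = 22,464
  mobile: 240 × 57.6 = 13,824
  app: 140 × 44.4 = 6216
Adjusted estimate = 64,332 / 1,140 = 56.4316 → 56.4%.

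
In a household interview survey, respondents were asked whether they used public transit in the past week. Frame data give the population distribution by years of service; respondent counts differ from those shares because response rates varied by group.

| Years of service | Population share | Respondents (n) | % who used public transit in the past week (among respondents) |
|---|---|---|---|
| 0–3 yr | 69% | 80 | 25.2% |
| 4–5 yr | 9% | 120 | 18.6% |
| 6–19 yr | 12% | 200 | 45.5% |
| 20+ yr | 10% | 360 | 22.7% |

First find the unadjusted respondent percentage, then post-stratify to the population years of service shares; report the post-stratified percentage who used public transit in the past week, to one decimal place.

26.8%

Naive respondent-only estimate (weights = respondent counts):
  (80/760)×25.2 + (120/760)×18.6 + (200/760)×45.5 + (360/760)×22.7 = 28.3158%
Reweighting by population years of service shares:
  0.69×25.2 + 0.09×18.6 + 0.12×45.5 + 0.1×22.7 = 26.792%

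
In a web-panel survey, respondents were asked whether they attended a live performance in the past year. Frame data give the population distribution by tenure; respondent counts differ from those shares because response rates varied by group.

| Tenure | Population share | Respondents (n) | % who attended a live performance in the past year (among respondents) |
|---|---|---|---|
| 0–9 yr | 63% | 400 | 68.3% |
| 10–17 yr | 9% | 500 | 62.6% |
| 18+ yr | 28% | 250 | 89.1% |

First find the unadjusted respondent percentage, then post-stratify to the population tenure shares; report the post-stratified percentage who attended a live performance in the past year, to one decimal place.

73.6%

Unadjusted (pooled respondent) estimate weights by respondent counts:
  (400/1150)×68.3 + (500/1150)×62.6 + (250/1150)×89.1 = 70.3435%
Post-stratifying to population shares instead:
  0.63×68.3 + 0.09×62.6 + 0.28×89.1 = 73.611%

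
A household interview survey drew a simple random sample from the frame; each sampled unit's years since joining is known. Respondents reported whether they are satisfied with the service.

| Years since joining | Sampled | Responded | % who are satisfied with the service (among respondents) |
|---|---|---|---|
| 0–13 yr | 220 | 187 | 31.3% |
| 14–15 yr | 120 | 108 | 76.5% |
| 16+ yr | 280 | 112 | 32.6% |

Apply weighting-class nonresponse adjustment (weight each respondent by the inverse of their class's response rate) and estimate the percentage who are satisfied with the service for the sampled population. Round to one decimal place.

40.6%

Response rates by class: 0–13 yr 187/220 = 85%, 14–15 yr 108/120 = 90%, 16+ yr 112/280 = 40%.
Weighting each respondent by the inverse class response rate inflates each class back to its sampled size, so the class weight is n_sampled:
  0–13 yr: 220 × 31.3 = 6886
  14–15 yr: 120 × 76.5 = 9180
  16+ yr: 280 × 32.6 = 9128
Adjusted estimate = 25,194 / 620 = 40.6355 → 40.6%.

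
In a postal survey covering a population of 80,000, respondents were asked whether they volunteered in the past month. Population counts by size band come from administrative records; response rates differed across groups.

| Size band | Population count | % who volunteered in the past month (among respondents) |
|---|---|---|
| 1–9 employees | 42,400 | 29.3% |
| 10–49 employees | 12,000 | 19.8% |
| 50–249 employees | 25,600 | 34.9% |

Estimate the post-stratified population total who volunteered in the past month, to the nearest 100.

23,700

Estimated count per cell = population count × respondent percentage:
  1–9 employees: 42,400 × 29.3% = 12423.2
  10–49 employees: 12,000 × 19.8% = 2376
  50–249 employees: 25,600 × 34.9% = 8934.4
Estimated total = 23733.6 → 23,700.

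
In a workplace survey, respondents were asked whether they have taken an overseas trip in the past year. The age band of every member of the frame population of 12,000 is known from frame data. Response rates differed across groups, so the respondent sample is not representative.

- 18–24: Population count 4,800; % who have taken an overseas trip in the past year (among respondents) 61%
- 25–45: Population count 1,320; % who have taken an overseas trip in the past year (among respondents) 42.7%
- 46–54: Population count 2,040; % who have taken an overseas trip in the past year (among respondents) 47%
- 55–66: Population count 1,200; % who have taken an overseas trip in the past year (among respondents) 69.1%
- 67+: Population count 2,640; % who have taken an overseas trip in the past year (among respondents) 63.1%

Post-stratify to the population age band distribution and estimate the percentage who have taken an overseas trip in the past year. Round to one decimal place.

57.9%

Weight each group's respondent value by its population share:
  18–24: (4,800/12,000) × 61 = 24.4
  25–45: (1,320/12,000) × 42.7 = 4.697
  46–54: (2,040/12,000) × 47 = 7.99
  55–66: (1,200/12,000) × 69.1 = 6.91
  67+: (2,640/12,000) × 63.1 = 13.882
Post-stratified estimate = 57.879 → 57.9%.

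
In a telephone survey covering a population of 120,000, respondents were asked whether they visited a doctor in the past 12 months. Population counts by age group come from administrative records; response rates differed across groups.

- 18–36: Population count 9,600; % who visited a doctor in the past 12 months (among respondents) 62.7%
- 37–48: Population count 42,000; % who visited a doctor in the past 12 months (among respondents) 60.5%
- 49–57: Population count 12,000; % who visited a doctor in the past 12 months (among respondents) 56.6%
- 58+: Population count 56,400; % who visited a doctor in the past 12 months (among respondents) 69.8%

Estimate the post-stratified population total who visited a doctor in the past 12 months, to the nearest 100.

Each cell contributes its population count × the respondent rate:
  18–36: 9,600 × 62.7% = 6019.2
  37–48: 42,000 × 60.5% = 25,410
  49–57: 12,000 × 56.6% = 6792
  58+: 56,400 × 69.8% = 39367.2
Estimated total = 77588.4 → 77,600.

77,600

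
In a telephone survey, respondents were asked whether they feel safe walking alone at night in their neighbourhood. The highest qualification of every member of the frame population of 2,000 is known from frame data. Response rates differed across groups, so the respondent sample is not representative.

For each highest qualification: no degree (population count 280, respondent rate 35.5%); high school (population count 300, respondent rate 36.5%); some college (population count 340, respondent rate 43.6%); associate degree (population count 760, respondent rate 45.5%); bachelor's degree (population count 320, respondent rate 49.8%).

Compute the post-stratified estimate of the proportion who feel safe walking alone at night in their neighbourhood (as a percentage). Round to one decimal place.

Each cell contributes population-share × respondent value:
  no degree: (280/2,000) × 35.5 = 4.97
  high school: (300/2,000) × 36.5 = 5.475
  some college: (340/2,000) × 43.6 = 7.412
  associate degree: (760/2,000) × 45.5 = 17.29
  bachelor's degree: (320/2,000) × 49.8 = 7.968
Post-stratified estimate = 43.115 → 43.1%.

43.1%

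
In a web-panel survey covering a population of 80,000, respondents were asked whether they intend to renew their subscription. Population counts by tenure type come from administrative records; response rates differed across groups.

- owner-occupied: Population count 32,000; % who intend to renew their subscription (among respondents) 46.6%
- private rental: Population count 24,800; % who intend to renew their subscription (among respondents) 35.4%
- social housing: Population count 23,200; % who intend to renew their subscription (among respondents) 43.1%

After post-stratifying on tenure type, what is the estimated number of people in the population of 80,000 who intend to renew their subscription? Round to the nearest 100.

33,700

Apply each group's respondent rate to its population count:
  owner-occupied: 32,000 × 46.6% = 14,912
  private rental: 24,800 × 35.4% = 8779.2
  social housing: 23,200 × 43.1% = 9999.2
Estimated total = 33690.4 → 33,700.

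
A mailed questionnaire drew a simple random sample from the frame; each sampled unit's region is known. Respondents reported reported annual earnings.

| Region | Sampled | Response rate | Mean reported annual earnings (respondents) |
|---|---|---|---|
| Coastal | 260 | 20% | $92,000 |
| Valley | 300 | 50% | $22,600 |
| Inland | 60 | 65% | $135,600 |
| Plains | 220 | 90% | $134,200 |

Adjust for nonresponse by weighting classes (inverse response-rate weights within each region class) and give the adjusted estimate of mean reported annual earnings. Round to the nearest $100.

Weighting each respondent by the inverse class response rate inflates each class back to its sampled size, so the class weight is n_sampled:
  Coastal: 260 × 92,000 = 23,920,000
  Valley: 300 × 22,600 = 6,780,000
  Inland: 60 × 135,600 = 8,136,000
  Plains: 220 × 134,200 = 29,524,000
Adjusted estimate = 68,360,000 / 840 = 81381 → $81,400.

$81,400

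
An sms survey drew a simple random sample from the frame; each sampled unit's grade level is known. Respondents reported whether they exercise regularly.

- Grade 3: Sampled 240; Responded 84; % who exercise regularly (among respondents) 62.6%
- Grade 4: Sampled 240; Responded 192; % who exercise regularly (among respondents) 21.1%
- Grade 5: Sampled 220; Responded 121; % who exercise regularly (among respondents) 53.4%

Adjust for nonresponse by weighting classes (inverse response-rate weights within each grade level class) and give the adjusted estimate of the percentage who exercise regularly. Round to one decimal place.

Response rates by class: Grade 3 84/240 = 35%, Grade 4 192/240 = 80%, Grade 5 121/220 = 55%.
Weighting each respondent by the inverse class response rate inflates each class back to its sampled size, so the class weight is n_sampled:
  Grade 3: 240 × 62.6 = 15,024
  Grade 4: 240 × 21.1 = 5064
  Grade 5: 220 × 53.4 = 11,748
Adjusted estimate = 31,836 / 700 = 45.48 → 45.5%.

45.5%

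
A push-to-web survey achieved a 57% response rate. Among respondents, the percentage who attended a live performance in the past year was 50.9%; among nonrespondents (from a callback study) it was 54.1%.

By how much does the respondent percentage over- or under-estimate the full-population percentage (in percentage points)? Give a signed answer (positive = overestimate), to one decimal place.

Nonresponse fraction = 1 − 0.57 = 0.43.
Bias = (nonresponse fraction) × (respondent percentage − nonrespondent percentage)
     = 0.43 × (50.9 − 54.1) = 0.43 × -3.2 = -1.376.

-1.4 percentage points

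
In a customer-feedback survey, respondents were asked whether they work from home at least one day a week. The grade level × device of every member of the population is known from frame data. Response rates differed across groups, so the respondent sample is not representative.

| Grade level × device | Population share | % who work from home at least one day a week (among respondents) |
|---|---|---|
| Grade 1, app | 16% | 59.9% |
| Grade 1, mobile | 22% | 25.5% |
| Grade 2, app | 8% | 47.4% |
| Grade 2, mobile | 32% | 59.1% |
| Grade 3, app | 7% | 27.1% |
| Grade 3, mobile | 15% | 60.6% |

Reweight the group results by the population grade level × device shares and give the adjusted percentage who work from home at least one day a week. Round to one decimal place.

48.9%

Weight each group's respondent value by its population share:
  Grade 1, app: 0.16 × 59.9 = 9.584
  Grade 1, mobile: 0.22 × 25.5 = 5.61
  Grade 2, app: 0.08 × 47.4 = 3.792
  Grade 2, mobile: 0.32 × 59.1 = 18.912
  Grade 3, app: 0.07 × 27.1 = 1.897
  Grade 3, mobile: 0.15 × 60.6 = 9.09
Post-stratified estimate = 48.885 → 48.9%.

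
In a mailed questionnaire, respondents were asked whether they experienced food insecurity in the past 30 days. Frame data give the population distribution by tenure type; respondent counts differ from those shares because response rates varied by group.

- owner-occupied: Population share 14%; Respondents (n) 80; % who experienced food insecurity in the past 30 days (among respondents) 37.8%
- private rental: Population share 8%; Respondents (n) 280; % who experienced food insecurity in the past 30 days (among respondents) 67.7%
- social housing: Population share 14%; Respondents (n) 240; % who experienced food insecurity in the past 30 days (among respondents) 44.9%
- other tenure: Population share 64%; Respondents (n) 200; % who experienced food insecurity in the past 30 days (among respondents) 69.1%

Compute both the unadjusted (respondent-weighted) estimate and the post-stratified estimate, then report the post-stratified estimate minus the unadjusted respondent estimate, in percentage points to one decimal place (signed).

+3.0 percentage points

Unadjusted (pooled respondent) estimate weights by respondent counts:
  (80/800)×37.8 + (280/800)×67.7 + (240/800)×44.9 + (200/800)×69.1 = 58.22%
Post-stratified estimate weights by population shares:
  0.14×37.8 + 0.08×67.7 + 0.14×44.9 + 0.64×69.1 = 61.218%
Difference = 61.218 − 58.22 = 2.998 pp.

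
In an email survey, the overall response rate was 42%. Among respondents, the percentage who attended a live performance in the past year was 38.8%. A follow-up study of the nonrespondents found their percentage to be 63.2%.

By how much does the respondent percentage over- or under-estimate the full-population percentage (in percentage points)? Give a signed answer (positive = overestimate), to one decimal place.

Nonresponse fraction = 1 − 0.42 = 0.58.
Bias = (nonresponse fraction) × (respondent percentage − nonrespondent percentage)
     = 0.58 × (38.8 − 63.2) = 0.58 × -24.4 = -14.152.

-14.2 percentage points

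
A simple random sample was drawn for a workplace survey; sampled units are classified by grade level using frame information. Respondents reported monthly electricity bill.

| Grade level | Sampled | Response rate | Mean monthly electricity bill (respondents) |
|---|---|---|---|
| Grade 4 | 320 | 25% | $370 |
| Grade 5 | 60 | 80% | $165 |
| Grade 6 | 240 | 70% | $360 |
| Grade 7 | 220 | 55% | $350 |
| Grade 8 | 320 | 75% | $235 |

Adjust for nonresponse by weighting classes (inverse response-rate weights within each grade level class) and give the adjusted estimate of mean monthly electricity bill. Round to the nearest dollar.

Weighting each respondent by the inverse class response rate inflates each class back to its sampled size, so the class weight is n_sampled:
  Grade 4: 320 × 370 = 118,400
  Grade 5: 60 × 165 = 9900
  Grade 6: 240 × 360 = 86,400
  Grade 7: 220 × 350 = 77,000
  Grade 8: 320 × 235 = 75,200
Adjusted estimate = 366,900 / 1,160 = 316.293 → $316.

$316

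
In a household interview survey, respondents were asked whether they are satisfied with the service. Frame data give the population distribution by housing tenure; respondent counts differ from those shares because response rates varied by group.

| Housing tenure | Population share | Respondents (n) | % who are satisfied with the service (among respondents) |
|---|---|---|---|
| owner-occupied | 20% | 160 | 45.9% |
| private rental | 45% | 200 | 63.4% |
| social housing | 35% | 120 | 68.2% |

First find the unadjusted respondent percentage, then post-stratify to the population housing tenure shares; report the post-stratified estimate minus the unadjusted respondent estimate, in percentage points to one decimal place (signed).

Without adjustment, the pooled respondent share is:
  (160/480)×45.9 + (200/480)×63.4 + (120/480)×68.2 = 58.7667%
Post-stratified estimate weights by population shares:
  0.2×45.9 + 0.45×63.4 + 0.35×68.2 = 61.58%
Difference = 61.58 − 58.7667 = 2.8133 pp.

+2.8 percentage points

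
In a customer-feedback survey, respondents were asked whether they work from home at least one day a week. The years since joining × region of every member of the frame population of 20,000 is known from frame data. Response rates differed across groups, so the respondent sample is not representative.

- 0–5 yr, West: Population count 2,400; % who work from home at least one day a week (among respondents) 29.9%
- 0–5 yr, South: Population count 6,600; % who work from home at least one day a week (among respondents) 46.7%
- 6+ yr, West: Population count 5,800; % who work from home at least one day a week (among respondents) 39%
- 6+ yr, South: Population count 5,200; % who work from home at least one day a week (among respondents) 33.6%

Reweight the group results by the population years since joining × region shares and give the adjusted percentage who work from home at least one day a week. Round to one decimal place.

Weight each group's respondent value by its population share:
  0–5 yr, West: (2,400/20,000) × 29.9 = 3.588
  0–5 yr, South: (6,600/20,000) × 46.7 = 15.411
  6+ yr, West: (5,800/20,000) × 39 = 11.31
  6+ yr, South: (5,200/20,000) × 33.6 = 8.736
Post-stratified estimate = 39.045 → 39.0%.

39.0%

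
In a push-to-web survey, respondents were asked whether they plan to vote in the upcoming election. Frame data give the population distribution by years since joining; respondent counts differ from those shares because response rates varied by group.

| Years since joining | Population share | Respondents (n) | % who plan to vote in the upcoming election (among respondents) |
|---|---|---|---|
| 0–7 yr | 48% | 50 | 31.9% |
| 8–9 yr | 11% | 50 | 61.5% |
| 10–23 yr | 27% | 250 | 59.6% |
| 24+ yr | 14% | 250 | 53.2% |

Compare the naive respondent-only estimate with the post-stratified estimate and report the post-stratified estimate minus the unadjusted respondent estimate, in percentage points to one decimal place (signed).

Naive respondent-only estimate (weights = respondent counts):
  (50/600)×31.9 + (50/600)×61.5 + (250/600)×59.6 + (250/600)×53.2 = 54.7833%
Post-stratifying to population shares instead:
  0.48×31.9 + 0.11×61.5 + 0.27×59.6 + 0.14×53.2 = 45.617%
Difference = 45.617 − 54.7833 = -9.1663 pp.

-9.2 percentage points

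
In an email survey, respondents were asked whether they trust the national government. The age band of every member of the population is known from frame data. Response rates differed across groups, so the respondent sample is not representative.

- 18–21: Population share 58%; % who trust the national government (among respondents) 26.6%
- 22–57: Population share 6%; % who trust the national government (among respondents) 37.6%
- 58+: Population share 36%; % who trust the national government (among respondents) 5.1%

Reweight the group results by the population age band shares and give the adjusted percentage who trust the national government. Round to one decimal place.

19.5%

Reweight to the known age band distribution:
  18–21: 0.58 × 26.6 = 15.428
  22–57: 0.06 × 37.6 = 2.256
  58+: 0.36 × 5.1 = 1.836
Post-stratified estimate = 19.52 → 19.5%.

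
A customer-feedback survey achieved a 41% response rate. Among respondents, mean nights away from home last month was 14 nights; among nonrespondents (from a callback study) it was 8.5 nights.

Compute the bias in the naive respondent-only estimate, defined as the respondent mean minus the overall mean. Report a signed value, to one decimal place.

+3.2

Nonresponse fraction = 1 − 0.41 = 0.59.
Bias = (nonresponse fraction) × (respondent mean − nonrespondent mean)
     = 0.59 × (14 − 8.5) = 0.59 × 5.5 = 3.245.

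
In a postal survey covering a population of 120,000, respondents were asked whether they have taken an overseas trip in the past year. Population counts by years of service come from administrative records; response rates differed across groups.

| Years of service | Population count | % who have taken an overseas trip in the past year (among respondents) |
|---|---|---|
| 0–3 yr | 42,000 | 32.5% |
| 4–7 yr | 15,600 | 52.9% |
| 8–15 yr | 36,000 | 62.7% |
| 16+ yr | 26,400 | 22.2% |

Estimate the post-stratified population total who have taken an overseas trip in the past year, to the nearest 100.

50,300

Estimated count per cell = population count × respondent percentage:
  0–3 yr: 42,000 × 32.5% = 13,650
  4–7 yr: 15,600 × 52.9% = 8252.4
  8–15 yr: 36,000 × 62.7% = 22,572
  16+ yr: 26,400 × 22.2% = 5860.8
Estimated total = 50335.2 → 50,300.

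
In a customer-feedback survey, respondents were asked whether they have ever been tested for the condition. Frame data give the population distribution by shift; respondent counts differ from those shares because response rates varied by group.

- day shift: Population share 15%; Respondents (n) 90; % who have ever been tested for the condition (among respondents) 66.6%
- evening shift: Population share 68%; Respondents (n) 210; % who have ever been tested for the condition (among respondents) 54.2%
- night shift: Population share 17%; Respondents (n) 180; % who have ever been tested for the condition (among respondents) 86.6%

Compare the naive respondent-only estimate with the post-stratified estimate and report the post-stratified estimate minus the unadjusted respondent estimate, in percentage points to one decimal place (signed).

Unadjusted (pooled respondent) estimate weights by respondent counts:
  (90/480)×66.6 + (210/480)×54.2 + (180/480)×86.6 = 68.675%
Reweighting by population shift shares:
  0.15×66.6 + 0.68×54.2 + 0.17×86.6 = 61.568%
Difference = 61.568 − 68.675 = -7.107 pp.

-7.1 percentage points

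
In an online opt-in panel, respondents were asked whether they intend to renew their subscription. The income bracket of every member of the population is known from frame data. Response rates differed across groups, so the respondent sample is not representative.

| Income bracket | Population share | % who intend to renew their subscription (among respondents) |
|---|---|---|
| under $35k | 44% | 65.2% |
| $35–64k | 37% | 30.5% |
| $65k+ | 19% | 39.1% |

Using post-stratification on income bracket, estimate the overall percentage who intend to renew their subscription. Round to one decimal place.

47.4%

Reweight to the known income bracket distribution:
  under $35k: 0.44 × 65.2 = 28.688
  $35–64k: 0.37 × 30.5 = 11.285
  $65k+: 0.19 × 39.1 = 7.429
Post-stratified estimate = 47.402 → 47.4%.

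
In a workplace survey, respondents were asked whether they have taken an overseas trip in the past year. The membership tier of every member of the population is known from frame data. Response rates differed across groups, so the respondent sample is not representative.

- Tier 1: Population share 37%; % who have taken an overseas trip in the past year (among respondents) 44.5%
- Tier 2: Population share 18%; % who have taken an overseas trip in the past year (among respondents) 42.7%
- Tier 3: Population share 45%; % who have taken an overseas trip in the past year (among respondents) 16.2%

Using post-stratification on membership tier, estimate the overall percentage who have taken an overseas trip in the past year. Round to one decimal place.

Post-stratification weights by population share, not respondent share:
  Tier 1: 0.37 × 44.5 = 16.465
  Tier 2: 0.18 × 42.7 = 7.686
  Tier 3: 0.45 × 16.2 = 7.29
Post-stratified estimate = 31.441 → 31.4%.

31.4%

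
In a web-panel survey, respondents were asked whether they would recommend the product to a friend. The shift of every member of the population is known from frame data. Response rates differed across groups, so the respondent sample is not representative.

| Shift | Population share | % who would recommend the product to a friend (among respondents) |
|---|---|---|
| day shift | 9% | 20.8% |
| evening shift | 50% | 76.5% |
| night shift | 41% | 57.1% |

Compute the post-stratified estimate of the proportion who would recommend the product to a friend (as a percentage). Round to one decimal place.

63.5%

Post-stratification weights by population share, not respondent share:
  day shift: 0.09 × 20.8 = 1.872
  evening shift: 0.5 × 76.5 = 38.25
  night shift: 0.41 × 57.1 = 23.411
Post-stratified estimate = 63.533 → 63.5%.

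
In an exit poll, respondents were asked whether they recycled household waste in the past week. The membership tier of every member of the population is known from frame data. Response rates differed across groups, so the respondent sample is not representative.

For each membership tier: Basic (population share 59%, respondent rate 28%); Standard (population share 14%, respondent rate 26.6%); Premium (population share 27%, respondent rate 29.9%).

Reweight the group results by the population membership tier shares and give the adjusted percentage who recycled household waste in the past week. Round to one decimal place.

Reweight to the known membership tier distribution:
  Basic: 0.59 × 28 = 16.52
  Standard: 0.14 × 26.6 = 3.724
  Premium: 0.27 × 29.9 = 8.073
Post-stratified estimate = 28.317 → 28.3%.

28.3%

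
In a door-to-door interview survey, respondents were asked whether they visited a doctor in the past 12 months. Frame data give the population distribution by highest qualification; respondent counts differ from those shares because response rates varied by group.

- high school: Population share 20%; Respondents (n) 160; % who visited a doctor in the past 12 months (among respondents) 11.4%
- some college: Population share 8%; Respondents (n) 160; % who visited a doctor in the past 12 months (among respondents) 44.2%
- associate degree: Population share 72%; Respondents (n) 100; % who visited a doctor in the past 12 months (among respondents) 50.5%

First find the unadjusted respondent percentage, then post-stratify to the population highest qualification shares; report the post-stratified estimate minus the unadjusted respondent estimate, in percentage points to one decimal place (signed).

Naive respondent-only estimate (weights = respondent counts):
  (160/420)×11.4 + (160/420)×44.2 + (100/420)×50.5 = 33.2048%
Reweighting by population highest qualification shares:
  0.2×11.4 + 0.08×44.2 + 0.72×50.5 = 42.176%
Difference = 42.176 − 33.2048 = 8.9712 pp.

+9.0 percentage points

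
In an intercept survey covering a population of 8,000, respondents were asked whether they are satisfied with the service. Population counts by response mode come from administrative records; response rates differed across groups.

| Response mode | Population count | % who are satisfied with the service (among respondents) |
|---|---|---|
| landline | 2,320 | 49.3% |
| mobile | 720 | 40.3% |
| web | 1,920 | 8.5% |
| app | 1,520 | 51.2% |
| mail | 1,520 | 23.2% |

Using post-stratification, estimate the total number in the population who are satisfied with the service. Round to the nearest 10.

Apply each group's respondent rate to its population count:
  landline: 2,320 × 49.3% = 1143.76
  mobile: 720 × 40.3% = 290.16
  web: 1,920 × 8.5% = 163.2
  app: 1,520 × 51.2% = 778.24
  mail: 1,520 × 23.2% = 352.64
Estimated total = 2728 → 2,730.

2,730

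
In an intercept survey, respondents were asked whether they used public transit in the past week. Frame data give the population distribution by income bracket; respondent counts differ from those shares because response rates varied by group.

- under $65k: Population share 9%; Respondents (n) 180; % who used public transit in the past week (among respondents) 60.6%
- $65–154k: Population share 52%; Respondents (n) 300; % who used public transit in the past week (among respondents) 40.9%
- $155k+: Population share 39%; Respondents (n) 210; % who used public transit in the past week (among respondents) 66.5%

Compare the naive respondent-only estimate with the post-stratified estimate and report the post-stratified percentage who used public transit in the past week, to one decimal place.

Unadjusted (pooled respondent) estimate weights by respondent counts:
  (180/690)×60.6 + (300/690)×40.9 + (210/690)×66.5 = 53.8304%
Reweighting by population income bracket shares:
  0.09×60.6 + 0.52×40.9 + 0.39×66.5 = 52.657%

52.7%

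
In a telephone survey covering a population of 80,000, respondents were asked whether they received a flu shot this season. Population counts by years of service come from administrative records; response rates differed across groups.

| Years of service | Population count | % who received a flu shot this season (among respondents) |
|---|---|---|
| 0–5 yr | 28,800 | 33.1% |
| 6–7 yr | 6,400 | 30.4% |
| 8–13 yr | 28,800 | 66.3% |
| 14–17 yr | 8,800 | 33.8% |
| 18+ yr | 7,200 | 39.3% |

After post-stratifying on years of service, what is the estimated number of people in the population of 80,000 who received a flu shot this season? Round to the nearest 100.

36,400

Each cell contributes its population count × the respondent rate:
  0–5 yr: 28,800 × 33.1% = 9532.8
  6–7 yr: 6,400 × 30.4% = 1945.6
  8–13 yr: 28,800 × 66.3% = 19094.4
  14–17 yr: 8,800 × 33.8% = 2974.4
  18+ yr: 7,200 × 39.3% = 2829.6
Estimated total = 36376.8 → 36,400.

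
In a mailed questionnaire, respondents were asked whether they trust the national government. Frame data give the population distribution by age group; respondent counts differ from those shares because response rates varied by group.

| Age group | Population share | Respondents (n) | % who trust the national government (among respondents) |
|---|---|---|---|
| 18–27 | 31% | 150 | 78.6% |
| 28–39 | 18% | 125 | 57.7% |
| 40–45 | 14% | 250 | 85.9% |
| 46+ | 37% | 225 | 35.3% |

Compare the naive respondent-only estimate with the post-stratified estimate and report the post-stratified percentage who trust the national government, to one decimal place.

59.8%

Without adjustment, the pooled respondent share is:
  (150/750)×78.6 + (125/750)×57.7 + (250/750)×85.9 + (225/750)×35.3 = 64.56%
Post-stratifying to population shares instead:
  0.31×78.6 + 0.18×57.7 + 0.14×85.9 + 0.37×35.3 = 59.839%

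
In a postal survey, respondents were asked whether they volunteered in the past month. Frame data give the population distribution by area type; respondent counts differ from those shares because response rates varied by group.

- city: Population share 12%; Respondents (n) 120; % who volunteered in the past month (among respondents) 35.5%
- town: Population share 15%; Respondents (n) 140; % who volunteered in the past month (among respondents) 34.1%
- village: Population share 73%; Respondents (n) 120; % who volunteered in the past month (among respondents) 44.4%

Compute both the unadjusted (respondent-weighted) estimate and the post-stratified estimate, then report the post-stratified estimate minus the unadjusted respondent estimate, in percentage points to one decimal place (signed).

Naive respondent-only estimate (weights = respondent counts):
  (120/380)×35.5 + (140/380)×34.1 + (120/380)×44.4 = 37.7947%
Post-stratifying to population shares instead:
  0.12×35.5 + 0.15×34.1 + 0.73×44.4 = 41.787%
Difference = 41.787 − 37.7947 = 3.9923 pp.

+4.0 percentage points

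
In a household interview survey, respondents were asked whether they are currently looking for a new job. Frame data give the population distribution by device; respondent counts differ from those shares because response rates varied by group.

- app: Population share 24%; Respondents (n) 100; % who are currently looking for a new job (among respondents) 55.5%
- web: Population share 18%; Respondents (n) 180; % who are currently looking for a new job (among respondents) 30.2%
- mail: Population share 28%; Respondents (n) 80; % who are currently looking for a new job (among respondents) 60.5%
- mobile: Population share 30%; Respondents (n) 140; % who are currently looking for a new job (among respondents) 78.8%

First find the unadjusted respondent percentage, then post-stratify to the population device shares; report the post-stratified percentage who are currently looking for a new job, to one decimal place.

Naive respondent-only estimate (weights = respondent counts):
  (100/500)×55.5 + (180/500)×30.2 + (80/500)×60.5 + (140/500)×78.8 = 53.716%
Reweighting by population device shares:
  0.24×55.5 + 0.18×30.2 + 0.28×60.5 + 0.3×78.8 = 59.336%

59.3%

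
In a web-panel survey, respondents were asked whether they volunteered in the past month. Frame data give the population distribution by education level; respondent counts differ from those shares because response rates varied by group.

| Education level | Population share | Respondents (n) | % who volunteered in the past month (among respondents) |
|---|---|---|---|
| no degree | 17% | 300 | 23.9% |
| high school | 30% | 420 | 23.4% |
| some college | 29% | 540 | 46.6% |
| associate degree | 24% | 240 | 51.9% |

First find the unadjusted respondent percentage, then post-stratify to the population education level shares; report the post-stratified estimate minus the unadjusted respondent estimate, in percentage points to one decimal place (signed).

+0.6 percentage points

Without adjustment, the pooled respondent share is:
  (300/1500)×23.9 + (420/1500)×23.4 + (540/1500)×46.6 + (240/1500)×51.9 = 36.412%
Post-stratified estimate weights by population shares:
  0.17×23.9 + 0.3×23.4 + 0.29×46.6 + 0.24×51.9 = 37.053%
Difference = 37.053 − 36.412 = 0.641 pp.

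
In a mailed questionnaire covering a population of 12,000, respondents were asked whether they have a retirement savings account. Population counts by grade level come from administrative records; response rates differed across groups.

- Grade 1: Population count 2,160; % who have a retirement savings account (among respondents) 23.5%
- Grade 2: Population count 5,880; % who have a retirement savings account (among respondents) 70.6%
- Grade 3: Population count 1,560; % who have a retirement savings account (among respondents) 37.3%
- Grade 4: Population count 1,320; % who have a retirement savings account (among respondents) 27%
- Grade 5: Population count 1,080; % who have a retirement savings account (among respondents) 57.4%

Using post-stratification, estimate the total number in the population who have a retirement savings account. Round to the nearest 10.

Estimated count per cell = population count × respondent percentage:
  Grade 1: 2,160 × 23.5% = 507.6
  Grade 2: 5,880 × 70.6% = 4151.28
  Grade 3: 1,560 × 37.3% = 581.88
  Grade 4: 1,320 × 27% = 356.4
  Grade 5: 1,080 × 57.4% = 619.92
Estimated total = 6217.08 → 6,220.

6,220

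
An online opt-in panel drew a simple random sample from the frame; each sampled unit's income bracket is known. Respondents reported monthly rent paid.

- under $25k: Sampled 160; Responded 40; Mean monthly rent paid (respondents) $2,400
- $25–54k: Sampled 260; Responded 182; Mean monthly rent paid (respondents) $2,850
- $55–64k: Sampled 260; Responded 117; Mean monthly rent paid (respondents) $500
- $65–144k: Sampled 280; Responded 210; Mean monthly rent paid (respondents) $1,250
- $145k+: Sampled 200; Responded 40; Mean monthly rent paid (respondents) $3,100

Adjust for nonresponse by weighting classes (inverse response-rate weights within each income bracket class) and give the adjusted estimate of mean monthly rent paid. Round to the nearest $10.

$1,920

Response rates by class: under $25k 40/160 = 25%, $25–54k 182/260 = 70%, $55–64k 117/260 = 45%, $65–144k 210/280 = 75%, $145k+ 40/200 = 20%.
Each respondent's weight = sampled/responded in their class; summing within a class gives n_sampled, so:
  under $25k: 160 × 2400 = 384,000
  $25–54k: 260 × 2850 = 741,000
  $55–64k: 260 × 500 = 130,000
  $65–144k: 280 × 1250 = 350,000
  $145k+: 200 × 3100 = 620,000
Adjusted estimate = 2,225,000 / 1,160 = 1918.1 → $1,920.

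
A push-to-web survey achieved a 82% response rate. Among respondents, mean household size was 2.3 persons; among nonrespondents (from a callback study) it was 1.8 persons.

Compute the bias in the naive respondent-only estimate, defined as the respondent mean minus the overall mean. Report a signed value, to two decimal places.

Nonresponse fraction = 1 − 0.82 = 0.18.
Bias = (nonresponse fraction) × (respondent mean − nonrespondent mean)
     = 0.18 × (2.3 − 1.8) = 0.18 × 0.5 = 0.09.

+0.09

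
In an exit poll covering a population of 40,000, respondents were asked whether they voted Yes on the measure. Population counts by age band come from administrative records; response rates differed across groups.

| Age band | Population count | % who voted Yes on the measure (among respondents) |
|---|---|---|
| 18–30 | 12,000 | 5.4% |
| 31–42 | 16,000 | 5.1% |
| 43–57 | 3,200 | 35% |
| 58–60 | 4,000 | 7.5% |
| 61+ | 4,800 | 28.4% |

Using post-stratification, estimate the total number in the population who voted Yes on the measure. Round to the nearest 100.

Estimated count per cell = population count × respondent percentage:
  18–30: 12,000 × 5.4% = 648
  31–42: 16,000 × 5.1% = 816
  43–57: 3,200 × 35% = 1120
  58–60: 4,000 × 7.5% = 300
  61+: 4,800 × 28.4% = 1363.2
Estimated total = 4247.2 → 4,200.

4,200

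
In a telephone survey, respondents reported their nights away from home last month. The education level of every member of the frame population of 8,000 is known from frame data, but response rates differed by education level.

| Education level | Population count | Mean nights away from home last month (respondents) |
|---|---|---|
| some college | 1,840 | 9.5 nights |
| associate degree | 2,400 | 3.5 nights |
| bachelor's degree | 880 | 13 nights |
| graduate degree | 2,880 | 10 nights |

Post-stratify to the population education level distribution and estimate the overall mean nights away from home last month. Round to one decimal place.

Post-stratification weights by population share, not respondent share:
  some college: (1,840/8,000) × 9.5 = 2.185
  associate degree: (2,400/8,000) × 3.5 = 1.05
  bachelor's degree: (880/8,000) × 13 = 1.43
  graduate degree: (2,880/8,000) × 10 = 3.6
Post-stratified estimate = 8.265 → 8.3.

8.3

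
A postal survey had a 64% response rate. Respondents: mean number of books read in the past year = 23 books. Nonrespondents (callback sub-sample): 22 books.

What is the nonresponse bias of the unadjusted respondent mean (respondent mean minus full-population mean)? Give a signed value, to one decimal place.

Nonresponse fraction = 1 − 0.64 = 0.36.
Bias = (nonresponse fraction) × (respondent mean − nonrespondent mean)
     = 0.36 × (23 − 22) = 0.36 × 1 = 0.36.

+0.4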